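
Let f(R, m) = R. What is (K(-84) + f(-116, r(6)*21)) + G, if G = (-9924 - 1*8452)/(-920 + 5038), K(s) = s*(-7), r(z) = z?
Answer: 962660/2059 ≈ 467.54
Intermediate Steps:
K(s) = -7*s
G = -9188/2059 (G = (-9924 - 8452)/4118 = -18376*1/4118 = -9188/2059 ≈ -4.4624)
(K(-84) + f(-116, r(6)*21)) + G = (-7*(-84) - 116) - 9188/2059 = (588 - 116) - 9188/2059 = 472 - 9188/2059 = 962660/2059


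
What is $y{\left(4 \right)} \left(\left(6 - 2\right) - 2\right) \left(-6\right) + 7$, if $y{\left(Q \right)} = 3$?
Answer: $-29$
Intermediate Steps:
$y{\left(4 \right)} \left(\left(6 - 2\right) - 2\right) \left(-6\right) + 7 = 3 \left(\left(6 - 2\right) - 2\right) \left(-6\right) + 7 = 3 \left(4 - 2\right) \left(-6\right) + 7 = 3 \cdot 2 \left(-6\right) + 7 = 6 \left(-6\right) + 7 = -36 + 7 = -29$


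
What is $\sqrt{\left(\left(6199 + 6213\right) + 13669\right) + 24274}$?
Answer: $3 \sqrt{5595} \approx 224.4$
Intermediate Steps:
$\sqrt{\left(\left(6199 + 6213\right) + 13669\right) + 24274} = \sqrt{\left(12412 + 13669\right) + 24274} = \sqrt{26081 + 24274} = \sqrt{50355} = 3 \sqrt{5595}$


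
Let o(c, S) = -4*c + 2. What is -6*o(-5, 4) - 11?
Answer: -143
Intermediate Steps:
o(c, S) = 2 - 4*c
-6*o(-5, 4) - 11 = -6*(2 - 4*(-5)) - 11 = -6*(2 + 20) - 11 = -6*22 - 11 = -132 - 11 = -143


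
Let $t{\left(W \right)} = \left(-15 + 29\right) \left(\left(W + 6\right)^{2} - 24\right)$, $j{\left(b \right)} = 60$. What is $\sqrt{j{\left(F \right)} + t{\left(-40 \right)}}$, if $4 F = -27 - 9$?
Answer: $2 \sqrt{3977} \approx 126.13$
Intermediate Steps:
$F = -9$ ($F = \frac{-27 - 9}{4} = \frac{1}{4} \left(-36\right) = -9$)
$t{\left(W \right)} = -336 + 14 \left(6 + W\right)^{2}$ ($t{\left(W \right)} = 14 \left(\left(6 + W\right)^{2} - 24\right) = 14 \left(-24 + \left(6 + W\right)^{2}\right) = -336 + 14 \left(6 + W\right)^{2}$)
$\sqrt{j{\left(F \right)} + t{\left(-40 \right)}} = \sqrt{60 - \left(336 - 14 \left(6 - 40\right)^{2}\right)} = \sqrt{60 - \left(336 - 14 \left(-34\right)^{2}\right)} = \sqrt{60 + \left(-336 + 14 \cdot 1156\right)} = \sqrt{60 + \left(-336 + 16184\right)} = \sqrt{60 + 15848} = \sqrt{15908} = 2 \sqrt{3977}$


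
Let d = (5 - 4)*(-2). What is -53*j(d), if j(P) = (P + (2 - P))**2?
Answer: -212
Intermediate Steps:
d = -2 (d = 1*(-2) = -2)
j(P) = 4 (j(P) = 2**2 = 4)
-53*j(d) = -53*4 = -212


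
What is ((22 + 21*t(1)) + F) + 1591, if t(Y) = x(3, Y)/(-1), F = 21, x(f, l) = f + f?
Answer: 1508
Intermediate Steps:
x(f, l) = 2*f
t(Y) = -6 (t(Y) = (2*3)/(-1) = 6*(-1) = -6)
((22 + 21*t(1)) + F) + 1591 = ((22 + 21*(-6)) + 21) + 1591 = ((22 - 126) + 21) + 1591 = (-104 + 21) + 1591 = -83 + 1591 = 1508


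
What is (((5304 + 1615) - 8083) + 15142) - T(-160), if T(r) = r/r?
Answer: 13977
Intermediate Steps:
T(r) = 1
(((5304 + 1615) - 8083) + 15142) - T(-160) = (((5304 + 1615) - 8083) + 15142) - 1*1 = ((6919 - 8083) + 15142) - 1 = (-1164 + 15142) - 1 = 13978 - 1 = 13977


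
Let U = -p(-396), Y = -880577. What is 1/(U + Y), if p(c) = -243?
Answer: -1/880334 ≈ -1.1359e-6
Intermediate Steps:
U = 243 (U = -1*(-243) = 243)
1/(U + Y) = 1/(243 - 880577) = 1/(-880334) = -1/880334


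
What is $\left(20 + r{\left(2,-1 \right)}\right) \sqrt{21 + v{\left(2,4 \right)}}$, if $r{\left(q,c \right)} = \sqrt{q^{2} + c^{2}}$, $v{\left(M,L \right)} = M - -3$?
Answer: $\sqrt{26} \left(20 + \sqrt{5}\right) \approx 113.38$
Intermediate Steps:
$v{\left(M,L \right)} = 3 + M$ ($v{\left(M,L \right)} = M + 3 = 3 + M$)
$r{\left(q,c \right)} = \sqrt{c^{2} + q^{2}}$
$\left(20 + r{\left(2,-1 \right)}\right) \sqrt{21 + v{\left(2,4 \right)}} = \left(20 + \sqrt{\left(-1\right)^{2} + 2^{2}}\right) \sqrt{21 + \left(3 + 2\right)} = \left(20 + \sqrt{1 + 4}\right) \sqrt{21 + 5} = \left(20 + \sqrt{5}\right) \sqrt{26} = \sqrt{26} \left(20 + \sqrt{5}\right)$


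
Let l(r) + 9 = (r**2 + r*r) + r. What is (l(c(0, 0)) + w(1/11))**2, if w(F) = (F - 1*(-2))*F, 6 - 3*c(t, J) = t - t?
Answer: 20736/14641 ≈ 1.4163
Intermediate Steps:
c(t, J) = 2 (c(t, J) = 2 - (t - t)/3 = 2 - 1/3*0 = 2 + 0 = 2)
l(r) = -9 + r + 2*r**2 (l(r) = -9 + ((r**2 + r*r) + r) = -9 + ((r**2 + r**2) + r) = -9 + (2*r**2 + r) = -9 + (r + 2*r**2) = -9 + r + 2*r**2)
w(F) = F*(2 + F) (w(F) = (F + 2)*F = (2 + F)*F = F*(2 + F))
(l(c(0, 0)) + w(1/11))**2 = ((-9 + 2 + 2*2**2) + (2 + 1/11)/11)**2 = ((-9 + 2 + 2*4) + (2 + 1/11)/11)**2 = ((-9 + 2 + 8) + (1/11)*(23/11))**2 = (1 + 23/121)**2 = (144/121)**2 = 20736/14641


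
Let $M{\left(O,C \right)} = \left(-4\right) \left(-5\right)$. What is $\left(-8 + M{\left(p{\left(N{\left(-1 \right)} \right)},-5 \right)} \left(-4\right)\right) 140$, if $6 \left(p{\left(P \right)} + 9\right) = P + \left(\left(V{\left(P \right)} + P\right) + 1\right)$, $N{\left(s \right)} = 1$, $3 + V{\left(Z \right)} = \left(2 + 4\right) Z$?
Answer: $-12320$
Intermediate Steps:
$V{\left(Z \right)} = -3 + 6 Z$ ($V{\left(Z \right)} = -3 + \left(2 + 4\right) Z = -3 + 6 Z$)
$p{\left(P \right)} = - \frac{28}{3} + \frac{4 P}{3}$ ($p{\left(P \right)} = -9 + \frac{P + \left(\left(\left(-3 + 6 P\right) + P\right) + 1\right)}{6} = -9 + \frac{P + \left(\left(-3 + 7 P\right) + 1\right)}{6} = -9 + \frac{P + \left(-2 + 7 P\right)}{6} = -9 + \frac{-2 + 8 P}{6} = -9 + \left(- \frac{1}{3} + \frac{4 P}{3}\right) = - \frac{28}{3} + \frac{4 P}{3}$)
$M{\left(O,C \right)} = 20$
$\left(-8 + M{\left(p{\left(N{\left(-1 \right)} \right)},-5 \right)} \left(-4\right)\right) 140 = \left(-8 + 20 \left(-4\right)\right) 140 = \left(-8 - 80\right) 140 = \left(-88\right) 140 = -12320$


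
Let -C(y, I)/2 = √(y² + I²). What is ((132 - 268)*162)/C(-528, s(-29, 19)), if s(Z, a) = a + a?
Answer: 324*√70057/4121 ≈ 20.810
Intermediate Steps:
s(Z, a) = 2*a
C(y, I) = -2*√(I² + y²) (C(y, I) = -2*√(y² + I²) = -2*√(I² + y²))
((132 - 268)*162)/C(-528, s(-29, 19)) = ((132 - 268)*162)/((-2*√((2*19)² + (-528)²))) = (-136*162)/((-2*√(38² + 278784))) = -22032*(-1/(2*√(1444 + 278784))) = -22032*(-√70057/280228) = -(-324)*√70057/4121 = 324*√70057/4121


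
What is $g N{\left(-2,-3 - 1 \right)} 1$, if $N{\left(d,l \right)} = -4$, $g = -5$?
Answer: $20$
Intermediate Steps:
$g N{\left(-2,-3 - 1 \right)} 1 = \left(-5\right) \left(-4\right) 1 = 20 \cdot 1 = 20$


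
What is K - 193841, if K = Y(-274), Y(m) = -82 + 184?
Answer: -193739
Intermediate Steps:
Y(m) = 102
K = 102
K - 193841 = 102 - 193841 = -193739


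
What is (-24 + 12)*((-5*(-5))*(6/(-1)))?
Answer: 1800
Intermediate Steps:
(-24 + 12)*((-5*(-5))*(6/(-1))) = -300*(-1*6) = -300*(-6) = -12*(-150) = 1800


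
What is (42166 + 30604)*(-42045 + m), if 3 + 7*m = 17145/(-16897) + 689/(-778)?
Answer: -140776838566854935/46010531 ≈ -3.0597e+9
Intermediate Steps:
m = -64418441/92021062 (m = -3/7 + (17145/(-16897) + 689/(-778))/7 = -3/7 + (17145*(-1/16897) + 689*(-1/778))/7 = -3/7 + (-17145/16897 - 689/778)/7 = -3/7 + (⅐)*(-24980843/13145866) = -3/7 - 24980843/92021062 = -64418441/92021062 ≈ -0.70004)
(42166 + 30604)*(-42045 + m) = (42166 + 30604)*(-42045 - 64418441/92021062) = 72770*(-3869089970231/92021062) = -140776838566854935/46010531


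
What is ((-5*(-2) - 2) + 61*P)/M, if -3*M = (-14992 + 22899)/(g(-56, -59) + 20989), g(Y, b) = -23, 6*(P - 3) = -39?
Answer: 12925539/7907 ≈ 1634.7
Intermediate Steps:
P = -7/2 (P = 3 + (1/6)*(-39) = 3 - 13/2 = -7/2 ≈ -3.5000)
M = -7907/62898 (M = -(-14992 + 22899)/(3*(-23 + 20989)) = -7907/(3*20966) = -1/3*7907/20966 = -7907/62898 ≈ -0.12571)
((-5*(-2) - 2) + 61*P)/M = ((-5*(-2) - 2) + 61*(-7/2))/(-7907/62898) = ((10 - 2) - 427/2)*(-62898/7907) = (8 - 427/2)*(-62898/7907) = -411/2*(-62898/7907) = 12925539/7907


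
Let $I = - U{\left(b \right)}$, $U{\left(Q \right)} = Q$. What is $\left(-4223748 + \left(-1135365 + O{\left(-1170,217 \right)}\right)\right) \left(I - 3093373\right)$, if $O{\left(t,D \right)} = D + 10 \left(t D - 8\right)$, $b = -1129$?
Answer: $24422159673744$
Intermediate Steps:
$O{\left(t,D \right)} = -80 + D + 10 D t$ ($O{\left(t,D \right)} = D + 10 \left(D t - 8\right) = D + 10 \left(-8 + D t\right) = D + \left(-80 + 10 D t\right) = -80 + D + 10 D t$)
$I = 1129$ ($I = \left(-1\right) \left(-1129\right) = 1129$)
$\left(-4223748 + \left(-1135365 + O{\left(-1170,217 \right)}\right)\right) \left(I - 3093373\right) = \left(-4223748 + \left(-1135365 + \left(-80 + 217 + 10 \cdot 217 \left(-1170\right)\right)\right)\right) \left(1129 - 3093373\right) = \left(-4223748 - 3674128\right) \left(-3092244\right) = \left(-7897876\right) \left(-3092244\right) = 24422159673744$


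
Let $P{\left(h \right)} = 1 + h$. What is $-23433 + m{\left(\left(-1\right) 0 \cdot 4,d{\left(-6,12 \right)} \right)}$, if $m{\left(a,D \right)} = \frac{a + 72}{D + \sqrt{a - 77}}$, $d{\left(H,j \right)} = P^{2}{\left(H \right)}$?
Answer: $\frac{3 \left(- 7811 \sqrt{77} + 195251 i\right)}{\sqrt{77} - 25 i} \approx -23430.0 - 0.89999 i$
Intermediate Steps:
$d{\left(H,j \right)} = \left(1 + H\right)^{2}$
$m{\left(a,D \right)} = \frac{72 + a}{D + \sqrt{-77 + a}}$
$-23433 + m{\left(\left(-1\right) 0 \cdot 4,d{\left(-6,12 \right)} \right)} = -23433 + \frac{72 + \left(-1\right) 0 \cdot 4}{\left(1 - 6\right)^{2} + \sqrt{-77 + \left(-1\right) 0 \cdot 4}} = -23433 + \frac{72 + 0 \cdot 4}{\left(-5\right)^{2} + \sqrt{-77 + 0 \cdot 4}} = -23433 + \frac{72 + 0}{25 + \sqrt{-77 + 0}} = -23433 + \frac{1}{25 + \sqrt{-77}} \cdot 72 = -23433 + \frac{1}{25 + i \sqrt{77}} \cdot 72 = -23433 + \frac{72}{25 + i \sqrt{77}}$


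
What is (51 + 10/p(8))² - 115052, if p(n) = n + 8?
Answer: -7192759/64 ≈ -1.1239e+5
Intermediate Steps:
p(n) = 8 + n
(51 + 10/p(8))² - 115052 = (51 + 10/(8 + 8))² - 115052 = (51 + 10/16)² - 115052 = (51 + 10*(1/16))² - 115052 = (51 + 5/8)² - 115052 = (413/8)² - 115052 = 170569/64 - 115052 = -7192759/64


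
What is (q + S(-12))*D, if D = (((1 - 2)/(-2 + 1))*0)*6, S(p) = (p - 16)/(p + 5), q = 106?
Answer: 0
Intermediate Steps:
S(p) = (-16 + p)/(5 + p)
D = 0 (D = (-1/(-1)*0)*6 = (-1*(-1)*0)*6 = (1*0)*6 = 0*6 = 0)
(q + S(-12))*D = (106 + (-16 - 12)/(5 - 12))*0 = (106 - 28/(-7))*0 = (106 - 1/7*(-28))*0 = (106 + 4)*0 = 110*0 = 0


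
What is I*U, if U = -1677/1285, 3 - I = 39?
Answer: 60372/1285 ≈ 46.982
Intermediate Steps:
I = -36 (I = 3 - 1*39 = 3 - 39 = -36)
U = -1677/1285 (U = -1677*1/1285 = -1677/1285 ≈ -1.3051)
I*U = -36*(-1677/1285) = 60372/1285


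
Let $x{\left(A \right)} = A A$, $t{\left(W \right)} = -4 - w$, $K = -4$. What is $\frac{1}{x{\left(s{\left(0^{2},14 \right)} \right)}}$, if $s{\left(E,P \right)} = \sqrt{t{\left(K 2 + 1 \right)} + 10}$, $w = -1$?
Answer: $\frac{1}{7} \approx 0.14286$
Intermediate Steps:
$t{\left(W \right)} = -3$ ($t{\left(W \right)} = -4 - -1 = -4 + 1 = -3$)
$s{\left(E,P \right)} = \sqrt{7}$ ($s{\left(E,P \right)} = \sqrt{-3 + 10} = \sqrt{7}$)
$x{\left(A \right)} = A^{2}$
$\frac{1}{x{\left(s{\left(0^{2},14 \right)} \right)}} = \frac{1}{\left(\sqrt{7}\right)^{2}} = \frac{1}{7}$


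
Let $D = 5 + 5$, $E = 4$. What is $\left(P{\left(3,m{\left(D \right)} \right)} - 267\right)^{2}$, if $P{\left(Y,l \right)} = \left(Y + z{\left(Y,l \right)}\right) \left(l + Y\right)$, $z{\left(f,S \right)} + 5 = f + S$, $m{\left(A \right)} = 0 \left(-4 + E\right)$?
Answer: $69696$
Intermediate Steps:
$D = 10$
$m{\left(A \right)} = 0$ ($m{\left(A \right)} = 0 \left(-4 + 4\right) = 0 \cdot 0 = 0$)
$z{\left(f,S \right)} = -5 + S + f$ ($z{\left(f,S \right)} = -5 + \left(f + S\right) = -5 + \left(S + f\right) = -5 + S + f$)
$P{\left(Y,l \right)} = \left(Y + l\right) \left(-5 + l + 2 Y\right)$ ($P{\left(Y,l \right)} = \left(Y + \left(-5 + l + Y\right)\right) \left(l + Y\right) = \left(Y + \left(-5 + Y + l\right)\right) \left(Y + l\right) = \left(-5 + l + 2 Y\right) \left(Y + l\right) = \left(Y + l\right) \left(-5 + l + 2 Y\right)$)
$\left(P{\left(3,m{\left(D \right)} \right)} - 267\right)^{2} = \left(\left(3^{2} + 3 \cdot 0 + 3 \left(-5 + 3 + 0\right) + 0 \left(-5 + 3 + 0\right)\right) - 267\right)^{2} = \left(\left(9 + 0 + 3 \left(-2\right) + 0 \left(-2\right)\right) - 267\right)^{2} = \left(\left(9 + 0 - 6 + 0\right) - 267\right)^{2} = \left(3 - 267\right)^{2} = \left(-264\right)^{2} = 69696$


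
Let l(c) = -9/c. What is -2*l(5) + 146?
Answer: 748/5 ≈ 149.60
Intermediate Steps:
-2*l(5) + 146 = -(-18)/5 + 146 = -2*(-9/5) + 146 = 18/5 + 146 = 748/5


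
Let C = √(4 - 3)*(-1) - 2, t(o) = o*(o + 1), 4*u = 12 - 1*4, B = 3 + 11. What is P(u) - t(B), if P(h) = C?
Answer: -213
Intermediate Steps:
B = 14
u = 2 (u = (12 - 1*4)/4 = (12 - 4)/4 = (¼)*8 = 2)
t(o) = o*(1 + o)
C = -3 (C = √1*(-1) - 2 = 1*(-1) - 2 = -1 - 2 = -3)
P(h) = -3
P(u) - t(B) = -3 - 14*(1 + 14) = -3 - 14*15 = -3 - 1*210 = -3 - 210 = -213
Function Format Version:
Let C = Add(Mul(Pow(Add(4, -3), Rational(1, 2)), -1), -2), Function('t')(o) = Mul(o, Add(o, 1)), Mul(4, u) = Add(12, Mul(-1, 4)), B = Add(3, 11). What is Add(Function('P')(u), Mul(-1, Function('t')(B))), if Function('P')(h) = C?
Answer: -213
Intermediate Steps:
B = 14
u = 2 (u = Mul(Rational(1, 4), Add(12, Mul(-1, 4))) = Mul(Rational(1, 4), Add(12, -4)) = Mul(Rational(1, 4), 8) = 2)
Function('t')(o) = Mul(o, Add(1, o))
C = -3 (C = Add(Mul(Pow(1, Rational(1, 2)), -1), -2) = Add(Mul(1, -1), -2) = Add(-1, -2) = -3)
Function('P')(h) = -3
Add(Function('P')(u), Mul(-1, Function('t')(B))) = Add(-3, Mul(-1, Mul(14, Add(1, 14)))) = Add(-3, Mul(-1, Mul(14, 15))) = Add(-3, Mul(-1, 210)) = Add(-3, -210) = -213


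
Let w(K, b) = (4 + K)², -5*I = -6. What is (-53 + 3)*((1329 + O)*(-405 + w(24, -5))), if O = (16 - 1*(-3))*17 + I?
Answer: -31328140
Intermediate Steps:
I = 6/5 (I = -⅕*(-6) = 6/5 ≈ 1.2000)
O = 1621/5 (O = (16 - 1*(-3))*17 + 6/5 = (16 + 3)*17 + 6/5 = 19*17 + 6/5 = 323 + 6/5 = 1621/5 ≈ 324.20)
(-53 + 3)*((1329 + O)*(-405 + w(24, -5))) = (-53 + 3)*((1329 + 1621/5)*(-405 + (4 + 24)²)) = -82660*(-405 + 28²) = -82660*(-405 + 784) = -82660*379 = -50*3132814/5 = -31328140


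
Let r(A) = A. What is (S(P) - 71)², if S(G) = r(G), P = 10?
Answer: 3721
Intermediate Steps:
S(G) = G
(S(P) - 71)² = (10 - 71)² = (-61)² = 3721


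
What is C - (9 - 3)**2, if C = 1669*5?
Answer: 8309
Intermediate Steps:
C = 8345
C - (9 - 3)**2 = 8345 - (9 - 3)**2 = 8345 - 1*6**2 = 8345 - 1*36 = 8345 - 36 = 8309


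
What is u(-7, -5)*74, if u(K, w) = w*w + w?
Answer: 1480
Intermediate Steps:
u(K, w) = w + w² (u(K, w) = w² + w = w + w²)
u(-7, -5)*74 = -5*(1 - 5)*74 = -5*(-4)*74 = 20*74 = 1480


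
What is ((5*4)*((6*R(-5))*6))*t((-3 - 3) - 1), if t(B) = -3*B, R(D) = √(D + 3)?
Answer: 15120*I*√2 ≈ 21383.0*I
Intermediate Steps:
R(D) = √(3 + D)
((5*4)*((6*R(-5))*6))*t((-3 - 3) - 1) = ((5*4)*((6*√(3 - 5))*6))*(-3*((-3 - 3) - 1)) = (20*((6*√(-2))*6))*(-3*(-6 - 1)) = (20*((6*(I*√2))*6))*(-3*(-7)) = (20*((6*I*√2)*6))*21 = (20*(36*I*√2))*21 = (720*I*√2)*21 = 15120*I*√2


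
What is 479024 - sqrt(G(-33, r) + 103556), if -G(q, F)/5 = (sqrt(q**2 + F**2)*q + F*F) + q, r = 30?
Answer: 479024 - sqrt(99221 + 495*sqrt(221)) ≈ 4.7870e+5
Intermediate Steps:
G(q, F) = -5*q - 5*F**2 - 5*q*sqrt(F**2 + q**2) (G(q, F) = -5*((sqrt(q**2 + F**2)*q + F*F) + q) = -5*((sqrt(F**2 + q**2)*q + F**2) + q) = -5*((q*sqrt(F**2 + q**2) + F**2) + q) = -5*((F**2 + q*sqrt(F**2 + q**2)) + q) = -5*(q + F**2 + q*sqrt(F**2 + q**2)) = -5*q - 5*F**2 - 5*q*sqrt(F**2 + q**2))
479024 - sqrt(G(-33, r) + 103556) = 479024 - sqrt((-5*(-33) - 5*30**2 - 5*(-33)*sqrt(30**2 + (-33)**2)) + 103556) = 479024 - sqrt((165 - 5*900 - 5*(-33)*sqrt(900 + 1089)) + 103556) = 479024 - sqrt((165 - 4500 - 5*(-33)*sqrt(1989)) + 103556) = 479024 - sqrt((165 - 4500 - 5*(-33)*3*sqrt(221)) + 103556) = 479024 - sqrt((165 - 4500 + 495*sqrt(221)) + 103556) = 479024 - sqrt((-4335 + 495*sqrt(221)) + 103556) = 479024 - sqrt(99221 + 495*sqrt(221))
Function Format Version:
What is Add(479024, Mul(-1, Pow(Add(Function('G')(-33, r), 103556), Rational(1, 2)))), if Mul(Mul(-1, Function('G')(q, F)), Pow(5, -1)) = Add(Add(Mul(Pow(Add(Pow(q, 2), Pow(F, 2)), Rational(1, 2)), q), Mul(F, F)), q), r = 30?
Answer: Add(479024, Mul(-1, Pow(Add(99221, Mul(495, Pow(221, Rational(1, 2)))), Rational(1, 2)))) ≈ 4.7870e+5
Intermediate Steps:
Function('G')(q, F) = Add(Mul(-5, q), Mul(-5, Pow(F, 2)), Mul(-5, q, Pow(Add(Pow(F, 2), Pow(q, 2)), Rational(1, 2)))) (Function('G')(q, F) = Mul(-5, Add(Add(Mul(Pow(Add(Pow(q, 2), Pow(F, 2)), Rational(1, 2)), q), Mul(F, F)), q)) = Mul(-5, Add(Add(Mul(Pow(Add(Pow(F, 2), Pow(q, 2)), Rational(1, 2)), q), Pow(F, 2)), q)) = Mul(-5, Add(Add(Mul(q, Pow(Add(Pow(F, 2), Pow(q, 2)), Rational(1, 2))), Pow(F, 2)), q)) = Mul(-5, Add(Add(Pow(F, 2), Mul(q, Pow(Add(Pow(F, 2), Pow(q, 2)), Rational(1, 2)))), q)) = Mul(-5, Add(q, Pow(F, 2), Mul(q, Pow(Add(Pow(F, 2), Pow(q, 2)), Rational(1, 2))))) = Add(Mul(-5, q), Mul(-5, Pow(F, 2)), Mul(-5, q, Pow(Add(Pow(F, 2), Pow(q, 2)), Rational(1, 2)))))
Add(479024, Mul(-1, Pow(Add(Function('G')(-33, r), 103556), Rational(1, 2)))) = Add(479024, Mul(-1, Pow(Add(Add(Mul(-5, -33), Mul(-5, Pow(30, 2)), Mul(-5, -33, Pow(Add(Pow(30, 2), Pow(-33, 2)), Rational(1, 2)))), 103556), Rational(1, 2)))) = Add(479024, Mul(-1, Pow(Add(Add(165, Mul(-5, 900), Mul(-5, -33, Pow(Add(900, 1089), Rational(1, 2)))), 103556), Rational(1, 2)))) = Add(479024, Mul(-1, Pow(Add(Add(165, -4500, Mul(-5, -33, Pow(1989, Rational(1, 2)))), 103556), Rational(1, 2)))) = Add(479024, Mul(-1, Pow(Add(Add(165, -4500, Mul(-5, -33, Mul(3, Pow(221, Rational(1, 2))))), 103556), Rational(1, 2)))) = Add(479024, Mul(-1, Pow(Add(Add(165, -4500, Mul(495, Pow(221, Rational(1, 2)))), 103556), Rational(1, 2)))) = Add(479024, Mul(-1, Pow(Add(Add(-4335, Mul(495, Pow(221, Rational(1, 2)))), 103556), Rational(1, 2)))) = Add(479024, Mul(-1, Pow(Add(99221, Mul(495, Pow(221, Rational(1, 2)))), Rational(1, 2))))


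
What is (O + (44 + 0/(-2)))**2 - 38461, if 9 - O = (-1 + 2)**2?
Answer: -35757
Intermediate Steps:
O = 8 (O = 9 - (-1 + 2)**2 = 9 - 1*1**2 = 9 - 1*1 = 9 - 1 = 8)
(O + (44 + 0/(-2)))**2 - 38461 = (8 + (44 + 0/(-2)))**2 - 38461 = (8 + (44 + 0*(-1/2)))**2 - 38461 = (8 + (44 + 0))**2 - 38461 = (8 + 44)**2 - 38461 = 52**2 - 38461 = 2704 - 38461 = -35757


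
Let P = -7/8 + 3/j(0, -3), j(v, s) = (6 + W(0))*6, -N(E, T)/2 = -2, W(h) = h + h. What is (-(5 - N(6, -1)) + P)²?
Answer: 1849/576 ≈ 3.2101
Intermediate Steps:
W(h) = 2*h
N(E, T) = 4 (N(E, T) = -2*(-2) = 4)
j(v, s) = 36 (j(v, s) = (6 + 2*0)*6 = (6 + 0)*6 = 6*6 = 36)
P = -19/24 (P = -7/8 + 3/36 = -7*⅛ + 3*(1/36) = -7/8 + 1/12 = -19/24 ≈ -0.79167)
(-(5 - N(6, -1)) + P)² = (-(5 - 1*4) - 19/24)² = (-(5 - 4) - 19/24)² = (-1*1 - 19/24)² = (-1 - 19/24)² = (-43/24)² = 1849/576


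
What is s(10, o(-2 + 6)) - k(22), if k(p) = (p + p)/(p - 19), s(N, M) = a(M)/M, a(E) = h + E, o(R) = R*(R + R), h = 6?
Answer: -647/48 ≈ -13.479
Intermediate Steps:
o(R) = 2*R**2 (o(R) = R*(2*R) = 2*R**2)
a(E) = 6 + E
s(N, M) = (6 + M)/M
k(p) = 2*p/(-19 + p) (k(p) = (2*p)/(-19 + p) = 2*p/(-19 + p))
s(10, o(-2 + 6)) - k(22) = (6 + 2*(-2 + 6)**2)/((2*(-2 + 6)**2)) - 2*22/(-19 + 22) = (6 + 2*4**2)/((2*4**2)) - 2*22/3 = (6 + 2*16)/((2*16)) - 2*22/3 = (6 + 32)/32 - 1*44/3 = (1/32)*38 - 44/3 = 19/16 - 44/3 = -647/48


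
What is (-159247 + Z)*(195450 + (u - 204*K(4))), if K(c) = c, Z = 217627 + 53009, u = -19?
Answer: 21677970235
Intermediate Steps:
Z = 270636
(-159247 + Z)*(195450 + (u - 204*K(4))) = (-159247 + 270636)*(195450 + (-19 - 204*4)) = 111389*(195450 + (-19 - 816)) = 111389*(195450 - 835) = 111389*194615 = 21677970235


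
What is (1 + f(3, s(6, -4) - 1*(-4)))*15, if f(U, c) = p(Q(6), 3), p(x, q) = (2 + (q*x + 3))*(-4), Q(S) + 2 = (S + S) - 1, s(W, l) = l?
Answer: -1905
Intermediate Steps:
Q(S) = -3 + 2*S (Q(S) = -2 + ((S + S) - 1) = -2 + (2*S - 1) = -2 + (-1 + 2*S) = -3 + 2*S)
p(x, q) = -20 - 4*q*x (p(x, q) = (2 + (3 + q*x))*(-4) = (5 + q*x)*(-4) = -20 - 4*q*x)
f(U, c) = -128 (f(U, c) = -20 - 4*3*(-3 + 2*6) = -20 - 4*3*(-3 + 12) = -20 - 4*3*9 = -20 - 108 = -128)
(1 + f(3, s(6, -4) - 1*(-4)))*15 = (1 - 128)*15 = -127*15 = -1905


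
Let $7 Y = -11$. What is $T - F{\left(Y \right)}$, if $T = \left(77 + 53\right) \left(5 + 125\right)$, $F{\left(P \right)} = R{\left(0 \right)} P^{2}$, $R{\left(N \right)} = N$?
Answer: $16900$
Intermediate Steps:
$Y = - \frac{11}{7}$ ($Y = \frac{1}{7} \left(-11\right) = - \frac{11}{7} \approx -1.5714$)
$F{\left(P \right)} = 0$ ($F{\left(P \right)} = 0 P^{2} = 0$)
$T = 16900$ ($T = 130 \cdot 130 = 16900$)
$T - F{\left(Y \right)} = 16900 - 0 = 16900 + 0 = 16900$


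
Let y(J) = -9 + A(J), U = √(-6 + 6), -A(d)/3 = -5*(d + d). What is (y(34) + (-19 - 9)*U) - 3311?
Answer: -2300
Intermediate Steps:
A(d) = 30*d (A(d) = -(-15)*(d + d) = -(-15)*2*d = -(-30)*d = 30*d)
U = 0 (U = √0 = 0)
y(J) = -9 + 30*J
(y(34) + (-19 - 9)*U) - 3311 = ((-9 + 30*34) + (-19 - 9)*0) - 3311 = ((-9 + 1020) - 28*0) - 3311 = (1011 + 0) - 3311 = 1011 - 3311 = -2300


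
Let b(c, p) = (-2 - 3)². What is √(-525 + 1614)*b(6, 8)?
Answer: 825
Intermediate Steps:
b(c, p) = 25 (b(c, p) = (-5)² = 25)
√(-525 + 1614)*b(6, 8) = √(-525 + 1614)*25 = √1089*25 = 33*25 = 825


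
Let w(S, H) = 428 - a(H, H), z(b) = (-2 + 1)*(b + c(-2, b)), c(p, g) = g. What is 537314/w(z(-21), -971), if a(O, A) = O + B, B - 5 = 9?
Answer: 537314/1385 ≈ 387.95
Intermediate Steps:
B = 14 (B = 5 + 9 = 14)
a(O, A) = 14 + O (a(O, A) = O + 14 = 14 + O)
z(b) = -2*b (z(b) = (-2 + 1)*(b + b) = -2*b)
w(S, H) = 414 - H (w(S, H) = 428 - (14 + H) = 428 + (-14 - H) = 414 - H)
537314/w(z(-21), -971) = 537314/(414 - 1*(-971)) = 537314/(414 + 971) = 537314/1385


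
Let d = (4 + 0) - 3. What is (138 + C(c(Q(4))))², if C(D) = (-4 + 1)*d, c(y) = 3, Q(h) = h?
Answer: 18225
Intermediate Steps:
d = 1 (d = 4 - 3 = 1)
C(D) = -3 (C(D) = (-4 + 1)*1 = -3*1 = -3)
(138 + C(c(Q(4))))² = (138 - 3)² = 135² = 18225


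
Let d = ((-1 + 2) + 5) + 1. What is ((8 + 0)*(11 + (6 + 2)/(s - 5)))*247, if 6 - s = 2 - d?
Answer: 73112/3 ≈ 24371.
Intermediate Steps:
d = 7 (d = (1 + 5) + 1 = 6 + 1 = 7)
s = 11 (s = 6 - (2 - 1*7) = 6 - (2 - 7) = 6 - 1*(-5) = 6 + 5 = 11)
((8 + 0)*(11 + (6 + 2)/(s - 5)))*247 = ((8 + 0)*(11 + (6 + 2)/(11 - 5)))*247 = (8*(11 + 8/6))*247 = (8*(11 + 8*(⅙)))*247 = (8*(11 + 4/3))*247 = (8*(37/3))*247 = (296/3)*247 = 73112/3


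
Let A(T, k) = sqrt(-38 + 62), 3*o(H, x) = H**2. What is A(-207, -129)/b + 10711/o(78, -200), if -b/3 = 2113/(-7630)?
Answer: 10711/2028 + 15260*sqrt(6)/6339 ≈ 11.178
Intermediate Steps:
o(H, x) = H**2/3
A(T, k) = 2*sqrt(6) (A(T, k) = sqrt(24) = 2*sqrt(6))
b = 6339/7630 (b = -6339/(-7630) = -6339*(-1)/7630 = -3*(-2113/7630) = 6339/7630 ≈ 0.83080)
A(-207, -129)/b + 10711/o(78, -200) = (2*sqrt(6))/(6339/7630) + 10711/(((1/3)*78**2)) = (2*sqrt(6))*(7630/6339) + 10711/(((1/3)*6084)) = 15260*sqrt(6)/6339 + 10711/2028 = 10711/2028 + 15260*sqrt(6)/6339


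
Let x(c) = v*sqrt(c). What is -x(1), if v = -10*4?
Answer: 40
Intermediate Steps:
v = -40
x(c) = -40*sqrt(c)
-x(1) = -(-40)*sqrt(1) = -(-40) = -1*(-40) = 40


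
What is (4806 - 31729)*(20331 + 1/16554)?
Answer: -9061188053125/16554 ≈ -5.4737e+8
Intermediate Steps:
(4806 - 31729)*(20331 + 1/16554) = -26923*(20331 + 1/16554) = -26923*336559375/16554 = -9061188053125/16554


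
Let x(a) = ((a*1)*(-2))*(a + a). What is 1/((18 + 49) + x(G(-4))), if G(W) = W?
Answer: ⅓ ≈ 0.33333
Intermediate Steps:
x(a) = -4*a² (x(a) = (a*(-2))*(2*a) = (-2*a)*(2*a) = -4*a²)
1/((18 + 49) + x(G(-4))) = 1/((18 + 49) - 4*(-4)²) = 1/(67 - 4*16) = 1/(67 - 64) = 1/3 = ⅓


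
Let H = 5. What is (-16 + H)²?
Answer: 121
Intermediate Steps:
(-16 + H)² = (-16 + 5)² = (-11)² = 121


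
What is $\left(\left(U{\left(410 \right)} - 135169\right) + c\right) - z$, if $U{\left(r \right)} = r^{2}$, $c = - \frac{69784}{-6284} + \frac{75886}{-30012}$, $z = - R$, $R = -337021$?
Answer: $- \frac{7168545016117}{23574426} \approx -3.0408 \cdot 10^{5}$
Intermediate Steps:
$z = 337021$ ($z = \left(-1\right) \left(-337021\right) = 337021$)
$c = \frac{202186223}{23574426}$ ($c = \left(-69784\right) \left(- \frac{1}{6284}\right) + 75886 \left(- \frac{1}{30012}\right) = \frac{17446}{1571} - \frac{37943}{15006} = \frac{202186223}{23574426} \approx 8.5765$)
$\left(\left(U{\left(410 \right)} - 135169\right) + c\right) - z = \left(\left(410^{2} - 135169\right) + \frac{202186223}{23574426}\right) - 337021 = \left(\left(168100 - 135169\right) + \frac{202186223}{23574426}\right) - 337021 = \left(32931 + \frac{202186223}{23574426}\right) - 337021 = \frac{776531608829}{23574426} - 337021 = - \frac{7168545016117}{23574426}$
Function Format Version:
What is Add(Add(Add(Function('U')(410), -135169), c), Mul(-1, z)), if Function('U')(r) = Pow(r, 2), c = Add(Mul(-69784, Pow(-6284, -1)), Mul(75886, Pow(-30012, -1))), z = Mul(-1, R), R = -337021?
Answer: Rational(-7168545016117, 23574426) ≈ -3.0408e+5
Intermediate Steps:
z = 337021 (z = Mul(-1, -337021) = 337021)
c = Rational(202186223, 23574426) (c = Add(Mul(-69784, Rational(-1, 6284)), Mul(75886, Rational(-1, 30012))) = Add(Rational(17446, 1571), Rational(-37943, 15006)) = Rational(202186223, 23574426) ≈ 8.5765)
Add(Add(Add(Function('U')(410), -135169), c), Mul(-1, z)) = Add(Add(Add(Pow(410, 2), -135169), Rational(202186223, 23574426)), Mul(-1, 337021)) = Add(Add(Add(168100, -135169), Rational(202186223, 23574426)), -337021) = Add(Add(32931, Rational(202186223, 23574426)), -337021) = Add(Rational(776531608829, 23574426), -337021) = Rational(-7168545016117, 23574426)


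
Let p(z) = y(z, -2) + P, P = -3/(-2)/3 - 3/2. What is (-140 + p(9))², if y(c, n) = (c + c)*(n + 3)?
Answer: 15129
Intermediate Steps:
y(c, n) = 2*c*(3 + n) (y(c, n) = (2*c)*(3 + n) = 2*c*(3 + n))
P = -1 (P = -3*(-½)*(⅓) - 3*½ = (3/2)*(⅓) - 3/2 = ½ - 3/2 = -1)
p(z) = -1 + 2*z (p(z) = 2*z*(3 - 2) - 1 = 2*z*1 - 1 = 2*z - 1 = -1 + 2*z)
(-140 + p(9))² = (-140 + (-1 + 2*9))² = (-140 + (-1 + 18))² = (-140 + 17)² = (-123)² = 15129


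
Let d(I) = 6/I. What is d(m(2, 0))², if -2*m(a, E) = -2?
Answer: 36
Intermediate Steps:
m(a, E) = 1 (m(a, E) = -½*(-2) = 1)
d(m(2, 0))² = (6/1)² = (6*1)² = 6² = 36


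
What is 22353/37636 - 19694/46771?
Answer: 304268779/1760273356 ≈ 0.17285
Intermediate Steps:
22353/37636 - 19694/46771 = 304268779/1760273356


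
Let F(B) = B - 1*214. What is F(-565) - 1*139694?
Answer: -140473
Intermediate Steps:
F(B) = -214 + B (F(B) = B - 214 = -214 + B)
F(-565) - 1*139694 = (-214 - 565) - 1*139694 = -779 - 139694 = -140473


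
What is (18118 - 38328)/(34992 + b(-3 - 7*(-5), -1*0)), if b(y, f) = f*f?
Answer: -10105/17496 ≈ -0.57756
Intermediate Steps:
b(y, f) = f**2
(18118 - 38328)/(34992 + b(-3 - 7*(-5), -1*0)) = (18118 - 38328)/(34992 + (-1*0)**2) = -20210/(34992 + 0**2) = -20210/(34992 + 0) = -20210/34992 = -20210*1/34992 = -10105/17496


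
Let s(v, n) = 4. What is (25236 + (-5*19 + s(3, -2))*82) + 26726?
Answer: 44500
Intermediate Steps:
(25236 + (-5*19 + s(3, -2))*82) + 26726 = (25236 + (-5*19 + 4)*82) + 26726 = (25236 + (-95 + 4)*82) + 26726 = (25236 - 91*82) + 26726 = (25236 - 7462) + 26726 = 17774 + 26726 = 44500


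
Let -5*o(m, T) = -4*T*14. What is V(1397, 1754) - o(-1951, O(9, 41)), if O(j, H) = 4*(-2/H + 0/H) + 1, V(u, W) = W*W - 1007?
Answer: 630477497/205 ≈ 3.0755e+6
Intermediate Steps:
V(u, W) = -1007 + W**2 (V(u, W) = W**2 - 1007 = -1007 + W**2)
O(j, H) = 1 - 8/H (O(j, H) = 4*(-2/H + 0) + 1 = 4*(-2/H) + 1 = -8/H + 1 = 1 - 8/H)
o(m, T) = 56*T/5 (o(m, T) = -(-4*T)*14/5 = -(-56)*T/5 = 56*T/5)
V(1397, 1754) - o(-1951, O(9, 41)) = (-1007 + 1754**2) - 56*(-8 + 41)/41/5 = (-1007 + 3076516) - 56*(1/41)*33/5 = 3075509 - 56*33/(5*41) = 3075509 - 1*1848/205 = 3075509 - 1848/205 = 630477497/205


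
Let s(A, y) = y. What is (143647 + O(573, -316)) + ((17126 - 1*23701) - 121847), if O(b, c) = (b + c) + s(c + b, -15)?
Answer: 15467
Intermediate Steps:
O(b, c) = -15 + b + c (O(b, c) = (b + c) - 15 = -15 + b + c)
(143647 + O(573, -316)) + ((17126 - 1*23701) - 121847) = (143647 + (-15 + 573 - 316)) + ((17126 - 1*23701) - 121847) = (143647 + 242) + ((17126 - 23701) - 121847) = 143889 + (-6575 - 121847) = 143889 - 128422 = 15467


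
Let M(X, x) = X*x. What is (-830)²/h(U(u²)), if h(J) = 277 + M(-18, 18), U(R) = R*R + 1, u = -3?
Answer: -688900/47 ≈ -14657.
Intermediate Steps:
U(R) = 1 + R² (U(R) = R² + 1 = 1 + R²)
h(J) = -47 (h(J) = 277 - 18*18 = 277 - 324 = -47)
(-830)²/h(U(u²)) = (-830)²/(-47) = 688900*(-1/47) = -688900/47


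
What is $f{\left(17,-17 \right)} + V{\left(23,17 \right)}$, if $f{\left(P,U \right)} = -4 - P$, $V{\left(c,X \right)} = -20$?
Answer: $-41$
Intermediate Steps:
$f{\left(17,-17 \right)} + V{\left(23,17 \right)} = \left(-4 - 17\right) - 20 = -21 - 20 = -41$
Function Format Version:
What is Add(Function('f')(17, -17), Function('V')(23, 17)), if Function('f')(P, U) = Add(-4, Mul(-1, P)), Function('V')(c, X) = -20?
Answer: -41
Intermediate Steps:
Add(Function('f')(17, -17), Function('V')(23, 17)) = Add(Add(-4, Mul(-1, 17)), -20) = Add(Add(-4, -17), -20) = Add(-21, -20) = -41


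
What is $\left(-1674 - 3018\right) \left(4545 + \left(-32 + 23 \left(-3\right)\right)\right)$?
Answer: $-20851248$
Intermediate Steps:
$\left(-1674 - 3018\right) \left(4545 + \left(-32 + 23 \left(-3\right)\right)\right) = \left(-1674 - 3018\right) \left(4545 - 101\right) = \left(-4692\right) 4444 = -20851248$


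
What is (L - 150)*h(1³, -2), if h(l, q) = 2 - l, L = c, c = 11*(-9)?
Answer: -249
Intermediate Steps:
c = -99
L = -99
(L - 150)*h(1³, -2) = (-99 - 150)*(2 - 1*1³) = -249*(2 - 1*1) = -249*(2 - 1) = -249*1 = -249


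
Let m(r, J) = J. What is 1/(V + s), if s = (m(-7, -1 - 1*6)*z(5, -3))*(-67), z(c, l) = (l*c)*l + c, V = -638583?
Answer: -1/615133 ≈ -1.6257e-6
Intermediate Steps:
z(c, l) = c + c*l² (z(c, l) = (c*l)*l + c = c*l² + c = c + c*l²)
s = 23450 (s = ((-1 - 1*6)*(5*(1 + (-3)²)))*(-67) = ((-1 - 6)*(5*(1 + 9)))*(-67) = -35*10*(-67) = -7*50*(-67) = -350*(-67) = 23450)
1/(V + s) = 1/(-638583 + 23450) = 1/(-615133) = -1/615133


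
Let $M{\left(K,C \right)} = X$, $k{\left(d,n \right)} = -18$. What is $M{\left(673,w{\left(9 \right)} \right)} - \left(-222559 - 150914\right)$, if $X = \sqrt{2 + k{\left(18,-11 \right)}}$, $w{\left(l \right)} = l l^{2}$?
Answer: $373473 + 4 i \approx 3.7347 \cdot 10^{5} + 4.0 i$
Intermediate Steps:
$w{\left(l \right)} = l^{3}$
$X = 4 i$ ($X = \sqrt{2 - 18} = \sqrt{-16} = 4 i \approx 4.0 i$)
$M{\left(K,C \right)} = 4 i$
$M{\left(673,w{\left(9 \right)} \right)} - \left(-222559 - 150914\right) = 4 i - \left(-222559 - 150914\right) = 4 i - -373473 = 4 i + 373473 = 373473 + 4 i$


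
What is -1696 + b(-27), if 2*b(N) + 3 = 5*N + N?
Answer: -3557/2 ≈ -1778.5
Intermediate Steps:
b(N) = -3/2 + 3*N (b(N) = -3/2 + (5*N + N)/2 = -3/2 + (6*N)/2 = -3/2 + 3*N)
-1696 + b(-27) = -1696 + (-3/2 + 3*(-27)) = -1696 + (-3/2 - 81) = -1696 - 165/2 = -3557/2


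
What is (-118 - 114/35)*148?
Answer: -628112/35 ≈ -17946.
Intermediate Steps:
(-118 - 114/35)*148 = -4244/35*148 = -628112/35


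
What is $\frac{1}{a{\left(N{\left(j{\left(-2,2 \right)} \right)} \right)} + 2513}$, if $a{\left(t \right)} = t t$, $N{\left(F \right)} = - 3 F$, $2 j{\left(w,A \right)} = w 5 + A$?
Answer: $\frac{1}{2657} \approx 0.00037636$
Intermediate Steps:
$j{\left(w,A \right)} = \frac{A}{2} + \frac{5 w}{2}$ ($j{\left(w,A \right)} = \frac{w 5 + A}{2} = \frac{5 w + A}{2} = \frac{A + 5 w}{2} = \frac{A}{2} + \frac{5 w}{2}$)
$a{\left(t \right)} = t^{2}$
$\frac{1}{a{\left(N{\left(j{\left(-2,2 \right)} \right)} \right)} + 2513} = \frac{1}{\left(- 3 \left(\frac{1}{2} \cdot 2 + \frac{5}{2} \left(-2\right)\right)\right)^{2} + 2513} = \frac{1}{\left(- 3 \left(1 - 5\right)\right)^{2} + 2513} = \frac{1}{\left(\left(-3\right) \left(-4\right)\right)^{2} + 2513} = \frac{1}{12^{2} + 2513} = \frac{1}{144 + 2513} = \frac{1}{2657}$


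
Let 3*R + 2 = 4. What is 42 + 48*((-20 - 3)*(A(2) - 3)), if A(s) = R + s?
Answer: 410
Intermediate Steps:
R = ⅔ (R = -⅔ + (⅓)*4 = -⅔ + 4/3 = ⅔ ≈ 0.66667)
A(s) = ⅔ + s
42 + 48*((-20 - 3)*(A(2) - 3)) = 42 + 48*((-20 - 3)*((⅔ + 2) - 3)) = 42 + 48*(-23*(8/3 - 3)) = 42 + 48*(-23*(-⅓)) = 42 + 48*(23/3) = 42 + 368 = 410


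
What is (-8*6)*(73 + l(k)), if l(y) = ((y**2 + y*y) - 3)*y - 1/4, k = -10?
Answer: 91068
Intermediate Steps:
l(y) = -1/4 + y*(-3 + 2*y**2) (l(y) = ((y**2 + y**2) - 3)*y - 1*1/4 = (2*y**2 - 3)*y - 1/4 = (-3 + 2*y**2)*y - 1/4 = y*(-3 + 2*y**2) - 1/4 = -1/4 + y*(-3 + 2*y**2))
(-8*6)*(73 + l(k)) = (-8*6)*(73 + (-1/4 - 3*(-10) + 2*(-10)**3)) = -48*(73 + (-1/4 + 30 + 2*(-1000))) = -48*(73 + (-1/4 + 30 - 2000)) = -48*(73 - 7881/4) = -48*(-7589/4) = 91068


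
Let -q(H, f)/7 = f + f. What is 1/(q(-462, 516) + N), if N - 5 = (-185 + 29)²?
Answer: 1/17117 ≈ 5.8421e-5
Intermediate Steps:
q(H, f) = -14*f (q(H, f) = -7*(f + f) = -14*f)
N = 24341 (N = 5 + (-185 + 29)² = 5 + (-156)² = 5 + 24336 = 24341)
1/(q(-462, 516) + N) = 1/(-14*516 + 24341) = 1/(-7224 + 24341) = 1/17117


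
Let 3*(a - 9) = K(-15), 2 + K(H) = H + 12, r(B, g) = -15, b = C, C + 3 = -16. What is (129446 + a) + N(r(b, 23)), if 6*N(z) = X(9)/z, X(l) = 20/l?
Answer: 10485718/81 ≈ 1.2945e+5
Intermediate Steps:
C = -19 (C = -3 - 16 = -19)
b = -19
K(H) = 10 + H (K(H) = -2 + (H + 12) = -2 + (12 + H) = 10 + H)
a = 22/3 (a = 9 + (10 - 15)/3 = 9 + (1/3)*(-5) = 9 - 5/3 = 22/3 ≈ 7.3333)
N(z) = 10/(27*z) (N(z) = ((20/9)/z)/6 = ((20*(1/9))/z)/6 = (20/(9*z))/6 = 10/(27*z))
(129446 + a) + N(r(b, 23)) = (129446 + 22/3) + (10/27)/(-15) = 388360/3 + (10/27)*(-1/15) = 388360/3 - 2/81 = 10485718/81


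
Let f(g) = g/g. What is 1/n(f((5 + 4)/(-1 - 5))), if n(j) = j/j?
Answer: 1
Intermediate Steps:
f(g) = 1
n(j) = 1
1/n(f((5 + 4)/(-1 - 5))) = 1/1 = 1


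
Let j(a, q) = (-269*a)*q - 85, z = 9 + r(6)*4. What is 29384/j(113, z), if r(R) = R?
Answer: -14692/501593 ≈ -0.029291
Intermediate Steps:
z = 33 (z = 9 + 6*4 = 9 + 24 = 33)
j(a, q) = -85 - 269*a*q (j(a, q) = -269*a*q - 85 = -85 - 269*a*q)
29384/j(113, z) = 29384/(-85 - 269*113*33) = 29384/(-85 - 1003101) = 29384/(-1003186) = 29384*(-1/1003186) = -14692/501593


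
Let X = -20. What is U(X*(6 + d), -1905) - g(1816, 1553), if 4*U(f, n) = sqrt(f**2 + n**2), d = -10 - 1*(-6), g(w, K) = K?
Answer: -1553 + 25*sqrt(5809)/4 ≈ -1076.6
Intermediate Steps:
d = -4 (d = -10 + 6 = -4)
U(f, n) = sqrt(f**2 + n**2)/4
U(X*(6 + d), -1905) - g(1816, 1553) = sqrt((-20*(6 - 4))**2 + (-1905)**2)/4 - 1*1553 = sqrt((-20*2)**2 + 3629025)/4 - 1553 = sqrt((-40)**2 + 3629025)/4 - 1553 = sqrt(1600 + 3629025)/4 - 1553 = sqrt(3630625)/4 - 1553 = (25*sqrt(5809))/4 - 1553 = 25*sqrt(5809)/4 - 1553 = -1553 + 25*sqrt(5809)/4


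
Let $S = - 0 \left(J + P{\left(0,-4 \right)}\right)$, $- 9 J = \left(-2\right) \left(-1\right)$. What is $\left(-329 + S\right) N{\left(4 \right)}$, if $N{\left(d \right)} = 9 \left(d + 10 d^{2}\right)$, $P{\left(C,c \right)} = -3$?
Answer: $-485604$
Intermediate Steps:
$J = - \frac{2}{9}$ ($J = - \frac{\left(-2\right) \left(-1\right)}{9} = \left(- \frac{1}{9}\right) 2 = - \frac{2}{9} \approx -0.22222$)
$N{\left(d \right)} = 9 d + 90 d^{2}$
$S = 0$ ($S = - 0 \left(- \frac{2}{9} - 3\right) = - \frac{0 \left(-29\right)}{9} = \left(-1\right) 0 = 0$)
$\left(-329 + S\right) N{\left(4 \right)} = \left(-329 + 0\right) 9 \cdot 4 \left(1 + 10 \cdot 4\right) = - 329 \cdot 9 \cdot 4 \left(1 + 40\right) = - 329 \cdot 9 \cdot 4 \cdot 41 = \left(-329\right) 1476 = -485604$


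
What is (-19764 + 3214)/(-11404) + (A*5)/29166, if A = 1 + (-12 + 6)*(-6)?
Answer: 60600880/41576133 ≈ 1.4576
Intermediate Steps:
A = 37 (A = 1 - 6*(-6) = 1 + 36 = 37)
(-19764 + 3214)/(-11404) + (A*5)/29166 = (-19764 + 3214)/(-11404) + (37*5)/29166 = -16550*(-1/11404) + 185*(1/29166) = 8275/5702 + 185/29166 = 60600880/41576133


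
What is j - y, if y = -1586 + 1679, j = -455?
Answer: -548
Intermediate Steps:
y = 93
j - y = -455 - 1*93 = -455 - 93 = -548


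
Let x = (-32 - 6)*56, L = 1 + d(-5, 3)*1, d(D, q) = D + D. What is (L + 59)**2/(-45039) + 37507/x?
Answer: -1694597773/95842992 ≈ -17.681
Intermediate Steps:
d(D, q) = 2*D
L = -9 (L = 1 + (2*(-5))*1 = 1 - 10*1 = 1 - 10 = -9)
x = -2128 (x = -38*56 = -2128)
(L + 59)**2/(-45039) + 37507/x = (-9 + 59)**2/(-45039) + 37507/(-2128) = 50**2*(-1/45039) + 37507*(-1/2128) = 2500*(-1/45039) - 37507/2128 = -2500/45039 - 37507/2128 = -1694597773/95842992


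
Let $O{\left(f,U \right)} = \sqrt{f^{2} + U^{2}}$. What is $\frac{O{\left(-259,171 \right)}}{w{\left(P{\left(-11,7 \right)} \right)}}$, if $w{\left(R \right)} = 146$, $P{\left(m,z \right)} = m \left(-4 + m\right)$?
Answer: $\frac{\sqrt{96322}}{146} \approx 2.1257$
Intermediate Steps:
$O{\left(f,U \right)} = \sqrt{U^{2} + f^{2}}$
$\frac{O{\left(-259,171 \right)}}{w{\left(P{\left(-11,7 \right)} \right)}} = \frac{\sqrt{171^{2} + \left(-259\right)^{2}}}{146} = \sqrt{29241 + 67081} \cdot \frac{1}{146} = \sqrt{96322} \cdot \frac{1}{146} = \frac{\sqrt{96322}}{146}$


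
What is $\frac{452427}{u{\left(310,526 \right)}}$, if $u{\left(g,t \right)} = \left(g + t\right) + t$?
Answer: $\frac{150809}{454} \approx 332.18$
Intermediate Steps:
$u{\left(g,t \right)} = g + 2 t$
$\frac{452427}{u{\left(310,526 \right)}} = \frac{452427}{310 + 2 \cdot 526} = \frac{452427}{310 + 1052} = \frac{452427}{1362} = 452427 \cdot \frac{1}{1362} = \frac{150809}{454}$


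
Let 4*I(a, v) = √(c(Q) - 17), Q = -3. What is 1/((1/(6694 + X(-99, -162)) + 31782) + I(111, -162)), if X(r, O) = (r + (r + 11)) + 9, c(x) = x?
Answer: 1349408298708/42886894809701989 - 21229128*I*√5/42886894809701989 ≈ 3.1464e-5 - 1.1069e-9*I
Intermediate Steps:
I(a, v) = I*√5/2 (I(a, v) = √(-3 - 17)/4 = √(-20)/4 = (2*I*√5)/4 = I*√5/2)
X(r, O) = 20 + 2*r (X(r, O) = (r + (11 + r)) + 9 = (11 + 2*r) + 9 = 20 + 2*r)
1/((1/(6694 + X(-99, -162)) + 31782) + I(111, -162)) = 1/((1/(6694 + (20 + 2*(-99))) + 31782) + I*√5/2) = 1/((1/(6694 + (20 - 198)) + 31782) + I*√5/2) = 1/((1/(6694 - 178) + 31782) + I*√5/2) = 1/((1/6516 + 31782) + I*√5/2) = 1/(207091513/6516 + I*√5/2)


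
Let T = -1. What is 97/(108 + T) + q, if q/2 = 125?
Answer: 26847/107 ≈ 250.91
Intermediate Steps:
q = 250 (q = 2*125 = 250)
97/(108 + T) + q = 97/(108 - 1) + 250 = 97/107 + 250 = 26847/107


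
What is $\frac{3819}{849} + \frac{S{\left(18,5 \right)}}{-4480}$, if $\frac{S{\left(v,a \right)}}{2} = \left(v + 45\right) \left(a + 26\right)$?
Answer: $\frac{328403}{90560} \approx 3.6264$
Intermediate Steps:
$S{\left(v,a \right)} = 2 \left(26 + a\right) \left(45 + v\right)$ ($S{\left(v,a \right)} = 2 \left(v + 45\right) \left(a + 26\right) = 2 \left(45 + v\right) \left(26 + a\right) = 2 \left(26 + a\right) \left(45 + v\right)$)
$\frac{3819}{849} + \frac{S{\left(18,5 \right)}}{-4480} = \frac{3819}{849} + \frac{2340 + 52 \cdot 18 + 90 \cdot 5 + 2 \cdot 5 \cdot 18}{-4480} = 3819 \cdot \frac{1}{849} + \left(2340 + 936 + 450 + 180\right) \left(- \frac{1}{4480}\right) = \frac{1273}{283} + 3906 \left(- \frac{1}{4480}\right) = \frac{1273}{283} - \frac{279}{320} = \frac{328403}{90560}$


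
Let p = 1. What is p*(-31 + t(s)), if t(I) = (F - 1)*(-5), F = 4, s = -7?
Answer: -46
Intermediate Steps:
t(I) = -15 (t(I) = (4 - 1)*(-5) = 3*(-5) = -15)
p*(-31 + t(s)) = 1*(-31 - 15) = 1*(-46) = -46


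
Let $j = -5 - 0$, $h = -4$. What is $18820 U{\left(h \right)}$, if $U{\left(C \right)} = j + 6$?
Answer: $18820$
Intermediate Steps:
$j = -5$ ($j = -5 + 0 = -5$)
$U{\left(C \right)} = 1$ ($U{\left(C \right)} = -5 + 6 = 1$)
$18820 U{\left(h \right)} = 18820 \cdot 1 = 18820$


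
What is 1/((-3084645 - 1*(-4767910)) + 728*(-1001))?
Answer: 1/954537 ≈ 1.0476e-6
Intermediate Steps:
1/((-3084645 - 1*(-4767910)) + 728*(-1001)) = 1/((-3084645 + 4767910) - 728728) = 1/(1683265 - 728728) = 1/954537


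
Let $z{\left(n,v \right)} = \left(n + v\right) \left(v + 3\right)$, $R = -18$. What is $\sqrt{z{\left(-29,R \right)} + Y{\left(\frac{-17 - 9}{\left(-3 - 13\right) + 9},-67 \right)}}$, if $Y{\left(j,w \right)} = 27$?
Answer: $2 \sqrt{183} \approx 27.056$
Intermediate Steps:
$z{\left(n,v \right)} = \left(3 + v\right) \left(n + v\right)$ ($z{\left(n,v \right)} = \left(n + v\right) \left(3 + v\right) = \left(3 + v\right) \left(n + v\right)$)
$\sqrt{z{\left(-29,R \right)} + Y{\left(\frac{-17 - 9}{\left(-3 - 13\right) + 9},-67 \right)}} = \sqrt{\left(\left(-18\right)^{2} + 3 \left(-29\right) + 3 \left(-18\right) - -522\right) + 27} = \sqrt{\left(324 - 87 - 54 + 522\right) + 27} = \sqrt{705 + 27} = \sqrt{732} = 2 \sqrt{183}$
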